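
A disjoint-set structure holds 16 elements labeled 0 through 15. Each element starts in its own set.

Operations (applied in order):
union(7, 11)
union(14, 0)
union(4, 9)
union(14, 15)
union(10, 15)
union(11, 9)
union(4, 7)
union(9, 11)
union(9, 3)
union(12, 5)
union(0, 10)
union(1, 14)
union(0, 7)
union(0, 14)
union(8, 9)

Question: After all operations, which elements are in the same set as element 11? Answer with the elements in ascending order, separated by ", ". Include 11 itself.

Answer: 0, 1, 3, 4, 7, 8, 9, 10, 11, 14, 15

Derivation:
Step 1: union(7, 11) -> merged; set of 7 now {7, 11}
Step 2: union(14, 0) -> merged; set of 14 now {0, 14}
Step 3: union(4, 9) -> merged; set of 4 now {4, 9}
Step 4: union(14, 15) -> merged; set of 14 now {0, 14, 15}
Step 5: union(10, 15) -> merged; set of 10 now {0, 10, 14, 15}
Step 6: union(11, 9) -> merged; set of 11 now {4, 7, 9, 11}
Step 7: union(4, 7) -> already same set; set of 4 now {4, 7, 9, 11}
Step 8: union(9, 11) -> already same set; set of 9 now {4, 7, 9, 11}
Step 9: union(9, 3) -> merged; set of 9 now {3, 4, 7, 9, 11}
Step 10: union(12, 5) -> merged; set of 12 now {5, 12}
Step 11: union(0, 10) -> already same set; set of 0 now {0, 10, 14, 15}
Step 12: union(1, 14) -> merged; set of 1 now {0, 1, 10, 14, 15}
Step 13: union(0, 7) -> merged; set of 0 now {0, 1, 3, 4, 7, 9, 10, 11, 14, 15}
Step 14: union(0, 14) -> already same set; set of 0 now {0, 1, 3, 4, 7, 9, 10, 11, 14, 15}
Step 15: union(8, 9) -> merged; set of 8 now {0, 1, 3, 4, 7, 8, 9, 10, 11, 14, 15}
Component of 11: {0, 1, 3, 4, 7, 8, 9, 10, 11, 14, 15}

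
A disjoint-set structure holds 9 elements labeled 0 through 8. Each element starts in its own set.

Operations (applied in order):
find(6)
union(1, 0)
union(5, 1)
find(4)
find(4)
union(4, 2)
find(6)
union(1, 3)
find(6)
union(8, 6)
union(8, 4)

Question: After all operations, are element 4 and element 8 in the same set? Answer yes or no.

Answer: yes

Derivation:
Step 1: find(6) -> no change; set of 6 is {6}
Step 2: union(1, 0) -> merged; set of 1 now {0, 1}
Step 3: union(5, 1) -> merged; set of 5 now {0, 1, 5}
Step 4: find(4) -> no change; set of 4 is {4}
Step 5: find(4) -> no change; set of 4 is {4}
Step 6: union(4, 2) -> merged; set of 4 now {2, 4}
Step 7: find(6) -> no change; set of 6 is {6}
Step 8: union(1, 3) -> merged; set of 1 now {0, 1, 3, 5}
Step 9: find(6) -> no change; set of 6 is {6}
Step 10: union(8, 6) -> merged; set of 8 now {6, 8}
Step 11: union(8, 4) -> merged; set of 8 now {2, 4, 6, 8}
Set of 4: {2, 4, 6, 8}; 8 is a member.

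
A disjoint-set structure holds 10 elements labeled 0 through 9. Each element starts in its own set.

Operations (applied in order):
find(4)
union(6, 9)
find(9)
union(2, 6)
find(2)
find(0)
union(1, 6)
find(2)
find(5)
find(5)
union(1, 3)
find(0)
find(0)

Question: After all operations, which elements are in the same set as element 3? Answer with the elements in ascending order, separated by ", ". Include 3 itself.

Answer: 1, 2, 3, 6, 9

Derivation:
Step 1: find(4) -> no change; set of 4 is {4}
Step 2: union(6, 9) -> merged; set of 6 now {6, 9}
Step 3: find(9) -> no change; set of 9 is {6, 9}
Step 4: union(2, 6) -> merged; set of 2 now {2, 6, 9}
Step 5: find(2) -> no change; set of 2 is {2, 6, 9}
Step 6: find(0) -> no change; set of 0 is {0}
Step 7: union(1, 6) -> merged; set of 1 now {1, 2, 6, 9}
Step 8: find(2) -> no change; set of 2 is {1, 2, 6, 9}
Step 9: find(5) -> no change; set of 5 is {5}
Step 10: find(5) -> no change; set of 5 is {5}
Step 11: union(1, 3) -> merged; set of 1 now {1, 2, 3, 6, 9}
Step 12: find(0) -> no change; set of 0 is {0}
Step 13: find(0) -> no change; set of 0 is {0}
Component of 3: {1, 2, 3, 6, 9}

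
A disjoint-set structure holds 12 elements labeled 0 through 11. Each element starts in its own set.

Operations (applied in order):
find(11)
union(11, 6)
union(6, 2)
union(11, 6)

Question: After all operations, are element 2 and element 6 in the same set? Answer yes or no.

Answer: yes

Derivation:
Step 1: find(11) -> no change; set of 11 is {11}
Step 2: union(11, 6) -> merged; set of 11 now {6, 11}
Step 3: union(6, 2) -> merged; set of 6 now {2, 6, 11}
Step 4: union(11, 6) -> already same set; set of 11 now {2, 6, 11}
Set of 2: {2, 6, 11}; 6 is a member.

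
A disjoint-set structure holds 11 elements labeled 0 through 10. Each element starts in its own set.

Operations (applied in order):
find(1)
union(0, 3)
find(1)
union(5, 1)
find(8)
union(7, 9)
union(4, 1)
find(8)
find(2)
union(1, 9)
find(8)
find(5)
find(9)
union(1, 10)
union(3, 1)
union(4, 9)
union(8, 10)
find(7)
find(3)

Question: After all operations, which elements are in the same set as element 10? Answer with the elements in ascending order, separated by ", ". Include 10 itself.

Answer: 0, 1, 3, 4, 5, 7, 8, 9, 10

Derivation:
Step 1: find(1) -> no change; set of 1 is {1}
Step 2: union(0, 3) -> merged; set of 0 now {0, 3}
Step 3: find(1) -> no change; set of 1 is {1}
Step 4: union(5, 1) -> merged; set of 5 now {1, 5}
Step 5: find(8) -> no change; set of 8 is {8}
Step 6: union(7, 9) -> merged; set of 7 now {7, 9}
Step 7: union(4, 1) -> merged; set of 4 now {1, 4, 5}
Step 8: find(8) -> no change; set of 8 is {8}
Step 9: find(2) -> no change; set of 2 is {2}
Step 10: union(1, 9) -> merged; set of 1 now {1, 4, 5, 7, 9}
Step 11: find(8) -> no change; set of 8 is {8}
Step 12: find(5) -> no change; set of 5 is {1, 4, 5, 7, 9}
Step 13: find(9) -> no change; set of 9 is {1, 4, 5, 7, 9}
Step 14: union(1, 10) -> merged; set of 1 now {1, 4, 5, 7, 9, 10}
Step 15: union(3, 1) -> merged; set of 3 now {0, 1, 3, 4, 5, 7, 9, 10}
Step 16: union(4, 9) -> already same set; set of 4 now {0, 1, 3, 4, 5, 7, 9, 10}
Step 17: union(8, 10) -> merged; set of 8 now {0, 1, 3, 4, 5, 7, 8, 9, 10}
Step 18: find(7) -> no change; set of 7 is {0, 1, 3, 4, 5, 7, 8, 9, 10}
Step 19: find(3) -> no change; set of 3 is {0, 1, 3, 4, 5, 7, 8, 9, 10}
Component of 10: {0, 1, 3, 4, 5, 7, 8, 9, 10}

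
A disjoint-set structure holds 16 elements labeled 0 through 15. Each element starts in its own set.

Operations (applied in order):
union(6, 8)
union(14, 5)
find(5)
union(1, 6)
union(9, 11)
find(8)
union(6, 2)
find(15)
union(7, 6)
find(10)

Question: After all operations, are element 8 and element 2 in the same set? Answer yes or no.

Step 1: union(6, 8) -> merged; set of 6 now {6, 8}
Step 2: union(14, 5) -> merged; set of 14 now {5, 14}
Step 3: find(5) -> no change; set of 5 is {5, 14}
Step 4: union(1, 6) -> merged; set of 1 now {1, 6, 8}
Step 5: union(9, 11) -> merged; set of 9 now {9, 11}
Step 6: find(8) -> no change; set of 8 is {1, 6, 8}
Step 7: union(6, 2) -> merged; set of 6 now {1, 2, 6, 8}
Step 8: find(15) -> no change; set of 15 is {15}
Step 9: union(7, 6) -> merged; set of 7 now {1, 2, 6, 7, 8}
Step 10: find(10) -> no change; set of 10 is {10}
Set of 8: {1, 2, 6, 7, 8}; 2 is a member.

Answer: yes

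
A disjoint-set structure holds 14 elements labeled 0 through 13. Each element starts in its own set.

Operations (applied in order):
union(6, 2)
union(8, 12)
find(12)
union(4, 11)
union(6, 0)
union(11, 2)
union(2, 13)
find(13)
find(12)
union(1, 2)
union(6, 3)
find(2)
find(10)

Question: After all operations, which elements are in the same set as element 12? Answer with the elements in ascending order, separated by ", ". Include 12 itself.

Step 1: union(6, 2) -> merged; set of 6 now {2, 6}
Step 2: union(8, 12) -> merged; set of 8 now {8, 12}
Step 3: find(12) -> no change; set of 12 is {8, 12}
Step 4: union(4, 11) -> merged; set of 4 now {4, 11}
Step 5: union(6, 0) -> merged; set of 6 now {0, 2, 6}
Step 6: union(11, 2) -> merged; set of 11 now {0, 2, 4, 6, 11}
Step 7: union(2, 13) -> merged; set of 2 now {0, 2, 4, 6, 11, 13}
Step 8: find(13) -> no change; set of 13 is {0, 2, 4, 6, 11, 13}
Step 9: find(12) -> no change; set of 12 is {8, 12}
Step 10: union(1, 2) -> merged; set of 1 now {0, 1, 2, 4, 6, 11, 13}
Step 11: union(6, 3) -> merged; set of 6 now {0, 1, 2, 3, 4, 6, 11, 13}
Step 12: find(2) -> no change; set of 2 is {0, 1, 2, 3, 4, 6, 11, 13}
Step 13: find(10) -> no change; set of 10 is {10}
Component of 12: {8, 12}

Answer: 8, 12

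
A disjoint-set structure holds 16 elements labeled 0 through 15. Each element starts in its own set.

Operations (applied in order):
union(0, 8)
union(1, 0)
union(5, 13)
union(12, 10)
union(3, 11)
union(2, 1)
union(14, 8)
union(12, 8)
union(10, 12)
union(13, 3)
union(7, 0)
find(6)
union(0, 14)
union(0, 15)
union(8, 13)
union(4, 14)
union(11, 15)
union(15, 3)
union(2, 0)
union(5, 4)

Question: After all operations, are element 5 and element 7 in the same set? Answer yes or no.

Answer: yes

Derivation:
Step 1: union(0, 8) -> merged; set of 0 now {0, 8}
Step 2: union(1, 0) -> merged; set of 1 now {0, 1, 8}
Step 3: union(5, 13) -> merged; set of 5 now {5, 13}
Step 4: union(12, 10) -> merged; set of 12 now {10, 12}
Step 5: union(3, 11) -> merged; set of 3 now {3, 11}
Step 6: union(2, 1) -> merged; set of 2 now {0, 1, 2, 8}
Step 7: union(14, 8) -> merged; set of 14 now {0, 1, 2, 8, 14}
Step 8: union(12, 8) -> merged; set of 12 now {0, 1, 2, 8, 10, 12, 14}
Step 9: union(10, 12) -> already same set; set of 10 now {0, 1, 2, 8, 10, 12, 14}
Step 10: union(13, 3) -> merged; set of 13 now {3, 5, 11, 13}
Step 11: union(7, 0) -> merged; set of 7 now {0, 1, 2, 7, 8, 10, 12, 14}
Step 12: find(6) -> no change; set of 6 is {6}
Step 13: union(0, 14) -> already same set; set of 0 now {0, 1, 2, 7, 8, 10, 12, 14}
Step 14: union(0, 15) -> merged; set of 0 now {0, 1, 2, 7, 8, 10, 12, 14, 15}
Step 15: union(8, 13) -> merged; set of 8 now {0, 1, 2, 3, 5, 7, 8, 10, 11, 12, 13, 14, 15}
Step 16: union(4, 14) -> merged; set of 4 now {0, 1, 2, 3, 4, 5, 7, 8, 10, 11, 12, 13, 14, 15}
Step 17: union(11, 15) -> already same set; set of 11 now {0, 1, 2, 3, 4, 5, 7, 8, 10, 11, 12, 13, 14, 15}
Step 18: union(15, 3) -> already same set; set of 15 now {0, 1, 2, 3, 4, 5, 7, 8, 10, 11, 12, 13, 14, 15}
Step 19: union(2, 0) -> already same set; set of 2 now {0, 1, 2, 3, 4, 5, 7, 8, 10, 11, 12, 13, 14, 15}
Step 20: union(5, 4) -> already same set; set of 5 now {0, 1, 2, 3, 4, 5, 7, 8, 10, 11, 12, 13, 14, 15}
Set of 5: {0, 1, 2, 3, 4, 5, 7, 8, 10, 11, 12, 13, 14, 15}; 7 is a member.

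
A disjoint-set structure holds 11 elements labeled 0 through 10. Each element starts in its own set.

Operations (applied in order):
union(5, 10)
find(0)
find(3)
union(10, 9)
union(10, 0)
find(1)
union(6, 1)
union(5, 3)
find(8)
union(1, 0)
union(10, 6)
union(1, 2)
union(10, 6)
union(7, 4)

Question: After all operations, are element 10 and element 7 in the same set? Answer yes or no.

Step 1: union(5, 10) -> merged; set of 5 now {5, 10}
Step 2: find(0) -> no change; set of 0 is {0}
Step 3: find(3) -> no change; set of 3 is {3}
Step 4: union(10, 9) -> merged; set of 10 now {5, 9, 10}
Step 5: union(10, 0) -> merged; set of 10 now {0, 5, 9, 10}
Step 6: find(1) -> no change; set of 1 is {1}
Step 7: union(6, 1) -> merged; set of 6 now {1, 6}
Step 8: union(5, 3) -> merged; set of 5 now {0, 3, 5, 9, 10}
Step 9: find(8) -> no change; set of 8 is {8}
Step 10: union(1, 0) -> merged; set of 1 now {0, 1, 3, 5, 6, 9, 10}
Step 11: union(10, 6) -> already same set; set of 10 now {0, 1, 3, 5, 6, 9, 10}
Step 12: union(1, 2) -> merged; set of 1 now {0, 1, 2, 3, 5, 6, 9, 10}
Step 13: union(10, 6) -> already same set; set of 10 now {0, 1, 2, 3, 5, 6, 9, 10}
Step 14: union(7, 4) -> merged; set of 7 now {4, 7}
Set of 10: {0, 1, 2, 3, 5, 6, 9, 10}; 7 is not a member.

Answer: no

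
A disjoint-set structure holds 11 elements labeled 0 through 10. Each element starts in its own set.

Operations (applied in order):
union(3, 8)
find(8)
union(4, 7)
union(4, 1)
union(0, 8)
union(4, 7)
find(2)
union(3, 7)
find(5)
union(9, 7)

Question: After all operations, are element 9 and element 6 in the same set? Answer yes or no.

Step 1: union(3, 8) -> merged; set of 3 now {3, 8}
Step 2: find(8) -> no change; set of 8 is {3, 8}
Step 3: union(4, 7) -> merged; set of 4 now {4, 7}
Step 4: union(4, 1) -> merged; set of 4 now {1, 4, 7}
Step 5: union(0, 8) -> merged; set of 0 now {0, 3, 8}
Step 6: union(4, 7) -> already same set; set of 4 now {1, 4, 7}
Step 7: find(2) -> no change; set of 2 is {2}
Step 8: union(3, 7) -> merged; set of 3 now {0, 1, 3, 4, 7, 8}
Step 9: find(5) -> no change; set of 5 is {5}
Step 10: union(9, 7) -> merged; set of 9 now {0, 1, 3, 4, 7, 8, 9}
Set of 9: {0, 1, 3, 4, 7, 8, 9}; 6 is not a member.

Answer: no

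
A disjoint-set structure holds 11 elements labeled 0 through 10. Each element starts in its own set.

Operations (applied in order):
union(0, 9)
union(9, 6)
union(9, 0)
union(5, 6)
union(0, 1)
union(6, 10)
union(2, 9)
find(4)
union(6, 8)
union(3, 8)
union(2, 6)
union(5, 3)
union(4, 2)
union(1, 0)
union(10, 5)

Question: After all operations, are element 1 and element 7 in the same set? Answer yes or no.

Answer: no

Derivation:
Step 1: union(0, 9) -> merged; set of 0 now {0, 9}
Step 2: union(9, 6) -> merged; set of 9 now {0, 6, 9}
Step 3: union(9, 0) -> already same set; set of 9 now {0, 6, 9}
Step 4: union(5, 6) -> merged; set of 5 now {0, 5, 6, 9}
Step 5: union(0, 1) -> merged; set of 0 now {0, 1, 5, 6, 9}
Step 6: union(6, 10) -> merged; set of 6 now {0, 1, 5, 6, 9, 10}
Step 7: union(2, 9) -> merged; set of 2 now {0, 1, 2, 5, 6, 9, 10}
Step 8: find(4) -> no change; set of 4 is {4}
Step 9: union(6, 8) -> merged; set of 6 now {0, 1, 2, 5, 6, 8, 9, 10}
Step 10: union(3, 8) -> merged; set of 3 now {0, 1, 2, 3, 5, 6, 8, 9, 10}
Step 11: union(2, 6) -> already same set; set of 2 now {0, 1, 2, 3, 5, 6, 8, 9, 10}
Step 12: union(5, 3) -> already same set; set of 5 now {0, 1, 2, 3, 5, 6, 8, 9, 10}
Step 13: union(4, 2) -> merged; set of 4 now {0, 1, 2, 3, 4, 5, 6, 8, 9, 10}
Step 14: union(1, 0) -> already same set; set of 1 now {0, 1, 2, 3, 4, 5, 6, 8, 9, 10}
Step 15: union(10, 5) -> already same set; set of 10 now {0, 1, 2, 3, 4, 5, 6, 8, 9, 10}
Set of 1: {0, 1, 2, 3, 4, 5, 6, 8, 9, 10}; 7 is not a member.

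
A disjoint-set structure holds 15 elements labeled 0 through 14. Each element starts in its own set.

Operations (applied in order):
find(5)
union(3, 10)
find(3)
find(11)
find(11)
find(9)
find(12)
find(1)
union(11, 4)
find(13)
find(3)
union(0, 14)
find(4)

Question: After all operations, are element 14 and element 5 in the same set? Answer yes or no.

Step 1: find(5) -> no change; set of 5 is {5}
Step 2: union(3, 10) -> merged; set of 3 now {3, 10}
Step 3: find(3) -> no change; set of 3 is {3, 10}
Step 4: find(11) -> no change; set of 11 is {11}
Step 5: find(11) -> no change; set of 11 is {11}
Step 6: find(9) -> no change; set of 9 is {9}
Step 7: find(12) -> no change; set of 12 is {12}
Step 8: find(1) -> no change; set of 1 is {1}
Step 9: union(11, 4) -> merged; set of 11 now {4, 11}
Step 10: find(13) -> no change; set of 13 is {13}
Step 11: find(3) -> no change; set of 3 is {3, 10}
Step 12: union(0, 14) -> merged; set of 0 now {0, 14}
Step 13: find(4) -> no change; set of 4 is {4, 11}
Set of 14: {0, 14}; 5 is not a member.

Answer: no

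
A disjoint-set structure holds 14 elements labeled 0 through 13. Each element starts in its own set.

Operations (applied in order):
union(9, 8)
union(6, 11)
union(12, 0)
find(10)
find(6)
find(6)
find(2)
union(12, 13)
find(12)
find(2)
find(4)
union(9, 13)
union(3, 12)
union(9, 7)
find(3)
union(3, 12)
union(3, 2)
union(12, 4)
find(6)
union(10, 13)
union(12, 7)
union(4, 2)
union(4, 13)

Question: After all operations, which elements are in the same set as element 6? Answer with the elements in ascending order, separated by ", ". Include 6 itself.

Step 1: union(9, 8) -> merged; set of 9 now {8, 9}
Step 2: union(6, 11) -> merged; set of 6 now {6, 11}
Step 3: union(12, 0) -> merged; set of 12 now {0, 12}
Step 4: find(10) -> no change; set of 10 is {10}
Step 5: find(6) -> no change; set of 6 is {6, 11}
Step 6: find(6) -> no change; set of 6 is {6, 11}
Step 7: find(2) -> no change; set of 2 is {2}
Step 8: union(12, 13) -> merged; set of 12 now {0, 12, 13}
Step 9: find(12) -> no change; set of 12 is {0, 12, 13}
Step 10: find(2) -> no change; set of 2 is {2}
Step 11: find(4) -> no change; set of 4 is {4}
Step 12: union(9, 13) -> merged; set of 9 now {0, 8, 9, 12, 13}
Step 13: union(3, 12) -> merged; set of 3 now {0, 3, 8, 9, 12, 13}
Step 14: union(9, 7) -> merged; set of 9 now {0, 3, 7, 8, 9, 12, 13}
Step 15: find(3) -> no change; set of 3 is {0, 3, 7, 8, 9, 12, 13}
Step 16: union(3, 12) -> already same set; set of 3 now {0, 3, 7, 8, 9, 12, 13}
Step 17: union(3, 2) -> merged; set of 3 now {0, 2, 3, 7, 8, 9, 12, 13}
Step 18: union(12, 4) -> merged; set of 12 now {0, 2, 3, 4, 7, 8, 9, 12, 13}
Step 19: find(6) -> no change; set of 6 is {6, 11}
Step 20: union(10, 13) -> merged; set of 10 now {0, 2, 3, 4, 7, 8, 9, 10, 12, 13}
Step 21: union(12, 7) -> already same set; set of 12 now {0, 2, 3, 4, 7, 8, 9, 10, 12, 13}
Step 22: union(4, 2) -> already same set; set of 4 now {0, 2, 3, 4, 7, 8, 9, 10, 12, 13}
Step 23: union(4, 13) -> already same set; set of 4 now {0, 2, 3, 4, 7, 8, 9, 10, 12, 13}
Component of 6: {6, 11}

Answer: 6, 11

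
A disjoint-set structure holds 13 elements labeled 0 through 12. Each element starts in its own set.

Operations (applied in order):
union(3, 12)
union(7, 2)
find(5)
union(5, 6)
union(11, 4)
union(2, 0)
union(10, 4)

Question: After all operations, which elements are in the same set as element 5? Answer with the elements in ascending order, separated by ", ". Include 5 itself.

Answer: 5, 6

Derivation:
Step 1: union(3, 12) -> merged; set of 3 now {3, 12}
Step 2: union(7, 2) -> merged; set of 7 now {2, 7}
Step 3: find(5) -> no change; set of 5 is {5}
Step 4: union(5, 6) -> merged; set of 5 now {5, 6}
Step 5: union(11, 4) -> merged; set of 11 now {4, 11}
Step 6: union(2, 0) -> merged; set of 2 now {0, 2, 7}
Step 7: union(10, 4) -> merged; set of 10 now {4, 10, 11}
Component of 5: {5, 6}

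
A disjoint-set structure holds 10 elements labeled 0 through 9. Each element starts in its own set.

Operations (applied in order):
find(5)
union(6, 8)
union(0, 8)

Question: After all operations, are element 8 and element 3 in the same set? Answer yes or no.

Answer: no

Derivation:
Step 1: find(5) -> no change; set of 5 is {5}
Step 2: union(6, 8) -> merged; set of 6 now {6, 8}
Step 3: union(0, 8) -> merged; set of 0 now {0, 6, 8}
Set of 8: {0, 6, 8}; 3 is not a member.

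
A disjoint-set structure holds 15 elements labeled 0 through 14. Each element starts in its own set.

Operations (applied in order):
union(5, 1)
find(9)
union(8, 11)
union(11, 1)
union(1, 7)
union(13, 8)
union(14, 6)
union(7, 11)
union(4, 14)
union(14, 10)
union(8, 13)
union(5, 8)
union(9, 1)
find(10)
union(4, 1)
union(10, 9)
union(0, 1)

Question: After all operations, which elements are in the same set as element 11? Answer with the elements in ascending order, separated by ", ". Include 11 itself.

Answer: 0, 1, 4, 5, 6, 7, 8, 9, 10, 11, 13, 14

Derivation:
Step 1: union(5, 1) -> merged; set of 5 now {1, 5}
Step 2: find(9) -> no change; set of 9 is {9}
Step 3: union(8, 11) -> merged; set of 8 now {8, 11}
Step 4: union(11, 1) -> merged; set of 11 now {1, 5, 8, 11}
Step 5: union(1, 7) -> merged; set of 1 now {1, 5, 7, 8, 11}
Step 6: union(13, 8) -> merged; set of 13 now {1, 5, 7, 8, 11, 13}
Step 7: union(14, 6) -> merged; set of 14 now {6, 14}
Step 8: union(7, 11) -> already same set; set of 7 now {1, 5, 7, 8, 11, 13}
Step 9: union(4, 14) -> merged; set of 4 now {4, 6, 14}
Step 10: union(14, 10) -> merged; set of 14 now {4, 6, 10, 14}
Step 11: union(8, 13) -> already same set; set of 8 now {1, 5, 7, 8, 11, 13}
Step 12: union(5, 8) -> already same set; set of 5 now {1, 5, 7, 8, 11, 13}
Step 13: union(9, 1) -> merged; set of 9 now {1, 5, 7, 8, 9, 11, 13}
Step 14: find(10) -> no change; set of 10 is {4, 6, 10, 14}
Step 15: union(4, 1) -> merged; set of 4 now {1, 4, 5, 6, 7, 8, 9, 10, 11, 13, 14}
Step 16: union(10, 9) -> already same set; set of 10 now {1, 4, 5, 6, 7, 8, 9, 10, 11, 13, 14}
Step 17: union(0, 1) -> merged; set of 0 now {0, 1, 4, 5, 6, 7, 8, 9, 10, 11, 13, 14}
Component of 11: {0, 1, 4, 5, 6, 7, 8, 9, 10, 11, 13, 14}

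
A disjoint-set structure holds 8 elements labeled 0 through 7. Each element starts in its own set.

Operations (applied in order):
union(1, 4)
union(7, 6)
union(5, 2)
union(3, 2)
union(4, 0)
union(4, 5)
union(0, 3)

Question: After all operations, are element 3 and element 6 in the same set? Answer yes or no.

Step 1: union(1, 4) -> merged; set of 1 now {1, 4}
Step 2: union(7, 6) -> merged; set of 7 now {6, 7}
Step 3: union(5, 2) -> merged; set of 5 now {2, 5}
Step 4: union(3, 2) -> merged; set of 3 now {2, 3, 5}
Step 5: union(4, 0) -> merged; set of 4 now {0, 1, 4}
Step 6: union(4, 5) -> merged; set of 4 now {0, 1, 2, 3, 4, 5}
Step 7: union(0, 3) -> already same set; set of 0 now {0, 1, 2, 3, 4, 5}
Set of 3: {0, 1, 2, 3, 4, 5}; 6 is not a member.

Answer: no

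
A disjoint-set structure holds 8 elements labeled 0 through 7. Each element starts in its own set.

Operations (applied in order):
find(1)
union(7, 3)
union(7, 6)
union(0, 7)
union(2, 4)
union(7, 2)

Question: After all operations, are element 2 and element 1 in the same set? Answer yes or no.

Step 1: find(1) -> no change; set of 1 is {1}
Step 2: union(7, 3) -> merged; set of 7 now {3, 7}
Step 3: union(7, 6) -> merged; set of 7 now {3, 6, 7}
Step 4: union(0, 7) -> merged; set of 0 now {0, 3, 6, 7}
Step 5: union(2, 4) -> merged; set of 2 now {2, 4}
Step 6: union(7, 2) -> merged; set of 7 now {0, 2, 3, 4, 6, 7}
Set of 2: {0, 2, 3, 4, 6, 7}; 1 is not a member.

Answer: no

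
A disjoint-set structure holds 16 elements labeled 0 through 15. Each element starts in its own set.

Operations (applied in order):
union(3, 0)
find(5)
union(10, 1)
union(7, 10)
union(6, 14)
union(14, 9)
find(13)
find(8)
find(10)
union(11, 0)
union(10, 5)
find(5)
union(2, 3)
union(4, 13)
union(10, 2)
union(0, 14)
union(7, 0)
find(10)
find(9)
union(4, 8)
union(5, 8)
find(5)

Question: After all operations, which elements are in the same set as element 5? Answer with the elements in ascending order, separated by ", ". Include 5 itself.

Answer: 0, 1, 2, 3, 4, 5, 6, 7, 8, 9, 10, 11, 13, 14

Derivation:
Step 1: union(3, 0) -> merged; set of 3 now {0, 3}
Step 2: find(5) -> no change; set of 5 is {5}
Step 3: union(10, 1) -> merged; set of 10 now {1, 10}
Step 4: union(7, 10) -> merged; set of 7 now {1, 7, 10}
Step 5: union(6, 14) -> merged; set of 6 now {6, 14}
Step 6: union(14, 9) -> merged; set of 14 now {6, 9, 14}
Step 7: find(13) -> no change; set of 13 is {13}
Step 8: find(8) -> no change; set of 8 is {8}
Step 9: find(10) -> no change; set of 10 is {1, 7, 10}
Step 10: union(11, 0) -> merged; set of 11 now {0, 3, 11}
Step 11: union(10, 5) -> merged; set of 10 now {1, 5, 7, 10}
Step 12: find(5) -> no change; set of 5 is {1, 5, 7, 10}
Step 13: union(2, 3) -> merged; set of 2 now {0, 2, 3, 11}
Step 14: union(4, 13) -> merged; set of 4 now {4, 13}
Step 15: union(10, 2) -> merged; set of 10 now {0, 1, 2, 3, 5, 7, 10, 11}
Step 16: union(0, 14) -> merged; set of 0 now {0, 1, 2, 3, 5, 6, 7, 9, 10, 11, 14}
Step 17: union(7, 0) -> already same set; set of 7 now {0, 1, 2, 3, 5, 6, 7, 9, 10, 11, 14}
Step 18: find(10) -> no change; set of 10 is {0, 1, 2, 3, 5, 6, 7, 9, 10, 11, 14}
Step 19: find(9) -> no change; set of 9 is {0, 1, 2, 3, 5, 6, 7, 9, 10, 11, 14}
Step 20: union(4, 8) -> merged; set of 4 now {4, 8, 13}
Step 21: union(5, 8) -> merged; set of 5 now {0, 1, 2, 3, 4, 5, 6, 7, 8, 9, 10, 11, 13, 14}
Step 22: find(5) -> no change; set of 5 is {0, 1, 2, 3, 4, 5, 6, 7, 8, 9, 10, 11, 13, 14}
Component of 5: {0, 1, 2, 3, 4, 5, 6, 7, 8, 9, 10, 11, 13, 14}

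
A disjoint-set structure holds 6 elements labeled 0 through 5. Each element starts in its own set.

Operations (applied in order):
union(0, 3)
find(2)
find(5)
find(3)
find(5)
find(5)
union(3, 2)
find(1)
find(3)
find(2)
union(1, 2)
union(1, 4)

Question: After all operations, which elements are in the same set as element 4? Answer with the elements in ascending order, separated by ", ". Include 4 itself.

Answer: 0, 1, 2, 3, 4

Derivation:
Step 1: union(0, 3) -> merged; set of 0 now {0, 3}
Step 2: find(2) -> no change; set of 2 is {2}
Step 3: find(5) -> no change; set of 5 is {5}
Step 4: find(3) -> no change; set of 3 is {0, 3}
Step 5: find(5) -> no change; set of 5 is {5}
Step 6: find(5) -> no change; set of 5 is {5}
Step 7: union(3, 2) -> merged; set of 3 now {0, 2, 3}
Step 8: find(1) -> no change; set of 1 is {1}
Step 9: find(3) -> no change; set of 3 is {0, 2, 3}
Step 10: find(2) -> no change; set of 2 is {0, 2, 3}
Step 11: union(1, 2) -> merged; set of 1 now {0, 1, 2, 3}
Step 12: union(1, 4) -> merged; set of 1 now {0, 1, 2, 3, 4}
Component of 4: {0, 1, 2, 3, 4}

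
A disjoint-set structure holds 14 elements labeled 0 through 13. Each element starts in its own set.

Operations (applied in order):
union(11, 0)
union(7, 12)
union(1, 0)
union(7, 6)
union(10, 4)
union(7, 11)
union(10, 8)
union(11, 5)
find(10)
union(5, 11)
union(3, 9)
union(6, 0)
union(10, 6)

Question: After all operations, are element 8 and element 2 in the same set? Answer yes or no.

Step 1: union(11, 0) -> merged; set of 11 now {0, 11}
Step 2: union(7, 12) -> merged; set of 7 now {7, 12}
Step 3: union(1, 0) -> merged; set of 1 now {0, 1, 11}
Step 4: union(7, 6) -> merged; set of 7 now {6, 7, 12}
Step 5: union(10, 4) -> merged; set of 10 now {4, 10}
Step 6: union(7, 11) -> merged; set of 7 now {0, 1, 6, 7, 11, 12}
Step 7: union(10, 8) -> merged; set of 10 now {4, 8, 10}
Step 8: union(11, 5) -> merged; set of 11 now {0, 1, 5, 6, 7, 11, 12}
Step 9: find(10) -> no change; set of 10 is {4, 8, 10}
Step 10: union(5, 11) -> already same set; set of 5 now {0, 1, 5, 6, 7, 11, 12}
Step 11: union(3, 9) -> merged; set of 3 now {3, 9}
Step 12: union(6, 0) -> already same set; set of 6 now {0, 1, 5, 6, 7, 11, 12}
Step 13: union(10, 6) -> merged; set of 10 now {0, 1, 4, 5, 6, 7, 8, 10, 11, 12}
Set of 8: {0, 1, 4, 5, 6, 7, 8, 10, 11, 12}; 2 is not a member.

Answer: no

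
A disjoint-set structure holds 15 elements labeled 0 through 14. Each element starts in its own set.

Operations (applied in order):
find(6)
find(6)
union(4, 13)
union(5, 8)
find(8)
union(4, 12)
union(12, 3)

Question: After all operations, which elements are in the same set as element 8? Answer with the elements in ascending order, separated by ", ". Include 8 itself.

Step 1: find(6) -> no change; set of 6 is {6}
Step 2: find(6) -> no change; set of 6 is {6}
Step 3: union(4, 13) -> merged; set of 4 now {4, 13}
Step 4: union(5, 8) -> merged; set of 5 now {5, 8}
Step 5: find(8) -> no change; set of 8 is {5, 8}
Step 6: union(4, 12) -> merged; set of 4 now {4, 12, 13}
Step 7: union(12, 3) -> merged; set of 12 now {3, 4, 12, 13}
Component of 8: {5, 8}

Answer: 5, 8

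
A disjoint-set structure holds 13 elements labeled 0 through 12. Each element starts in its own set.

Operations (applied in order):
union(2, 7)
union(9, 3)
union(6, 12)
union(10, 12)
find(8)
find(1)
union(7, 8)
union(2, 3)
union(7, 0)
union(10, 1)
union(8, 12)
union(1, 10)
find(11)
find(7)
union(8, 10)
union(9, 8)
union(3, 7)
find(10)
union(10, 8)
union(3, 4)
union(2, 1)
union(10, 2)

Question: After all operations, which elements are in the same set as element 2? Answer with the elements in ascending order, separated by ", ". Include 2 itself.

Answer: 0, 1, 2, 3, 4, 6, 7, 8, 9, 10, 12

Derivation:
Step 1: union(2, 7) -> merged; set of 2 now {2, 7}
Step 2: union(9, 3) -> merged; set of 9 now {3, 9}
Step 3: union(6, 12) -> merged; set of 6 now {6, 12}
Step 4: union(10, 12) -> merged; set of 10 now {6, 10, 12}
Step 5: find(8) -> no change; set of 8 is {8}
Step 6: find(1) -> no change; set of 1 is {1}
Step 7: union(7, 8) -> merged; set of 7 now {2, 7, 8}
Step 8: union(2, 3) -> merged; set of 2 now {2, 3, 7, 8, 9}
Step 9: union(7, 0) -> merged; set of 7 now {0, 2, 3, 7, 8, 9}
Step 10: union(10, 1) -> merged; set of 10 now {1, 6, 10, 12}
Step 11: union(8, 12) -> merged; set of 8 now {0, 1, 2, 3, 6, 7, 8, 9, 10, 12}
Step 12: union(1, 10) -> already same set; set of 1 now {0, 1, 2, 3, 6, 7, 8, 9, 10, 12}
Step 13: find(11) -> no change; set of 11 is {11}
Step 14: find(7) -> no change; set of 7 is {0, 1, 2, 3, 6, 7, 8, 9, 10, 12}
Step 15: union(8, 10) -> already same set; set of 8 now {0, 1, 2, 3, 6, 7, 8, 9, 10, 12}
Step 16: union(9, 8) -> already same set; set of 9 now {0, 1, 2, 3, 6, 7, 8, 9, 10, 12}
Step 17: union(3, 7) -> already same set; set of 3 now {0, 1, 2, 3, 6, 7, 8, 9, 10, 12}
Step 18: find(10) -> no change; set of 10 is {0, 1, 2, 3, 6, 7, 8, 9, 10, 12}
Step 19: union(10, 8) -> already same set; set of 10 now {0, 1, 2, 3, 6, 7, 8, 9, 10, 12}
Step 20: union(3, 4) -> merged; set of 3 now {0, 1, 2, 3, 4, 6, 7, 8, 9, 10, 12}
Step 21: union(2, 1) -> already same set; set of 2 now {0, 1, 2, 3, 4, 6, 7, 8, 9, 10, 12}
Step 22: union(10, 2) -> already same set; set of 10 now {0, 1, 2, 3, 4, 6, 7, 8, 9, 10, 12}
Component of 2: {0, 1, 2, 3, 4, 6, 7, 8, 9, 10, 12}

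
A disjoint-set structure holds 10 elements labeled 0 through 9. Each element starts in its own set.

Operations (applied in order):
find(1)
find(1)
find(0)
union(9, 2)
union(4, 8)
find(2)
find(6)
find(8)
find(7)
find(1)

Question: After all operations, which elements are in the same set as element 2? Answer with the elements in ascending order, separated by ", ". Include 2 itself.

Step 1: find(1) -> no change; set of 1 is {1}
Step 2: find(1) -> no change; set of 1 is {1}
Step 3: find(0) -> no change; set of 0 is {0}
Step 4: union(9, 2) -> merged; set of 9 now {2, 9}
Step 5: union(4, 8) -> merged; set of 4 now {4, 8}
Step 6: find(2) -> no change; set of 2 is {2, 9}
Step 7: find(6) -> no change; set of 6 is {6}
Step 8: find(8) -> no change; set of 8 is {4, 8}
Step 9: find(7) -> no change; set of 7 is {7}
Step 10: find(1) -> no change; set of 1 is {1}
Component of 2: {2, 9}

Answer: 2, 9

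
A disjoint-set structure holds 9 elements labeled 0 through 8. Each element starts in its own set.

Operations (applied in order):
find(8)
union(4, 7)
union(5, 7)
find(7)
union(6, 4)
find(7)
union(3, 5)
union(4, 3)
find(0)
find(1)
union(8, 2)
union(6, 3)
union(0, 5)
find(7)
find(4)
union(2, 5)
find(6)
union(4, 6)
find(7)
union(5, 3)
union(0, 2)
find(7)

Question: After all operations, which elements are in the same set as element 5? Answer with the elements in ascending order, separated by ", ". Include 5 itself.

Step 1: find(8) -> no change; set of 8 is {8}
Step 2: union(4, 7) -> merged; set of 4 now {4, 7}
Step 3: union(5, 7) -> merged; set of 5 now {4, 5, 7}
Step 4: find(7) -> no change; set of 7 is {4, 5, 7}
Step 5: union(6, 4) -> merged; set of 6 now {4, 5, 6, 7}
Step 6: find(7) -> no change; set of 7 is {4, 5, 6, 7}
Step 7: union(3, 5) -> merged; set of 3 now {3, 4, 5, 6, 7}
Step 8: union(4, 3) -> already same set; set of 4 now {3, 4, 5, 6, 7}
Step 9: find(0) -> no change; set of 0 is {0}
Step 10: find(1) -> no change; set of 1 is {1}
Step 11: union(8, 2) -> merged; set of 8 now {2, 8}
Step 12: union(6, 3) -> already same set; set of 6 now {3, 4, 5, 6, 7}
Step 13: union(0, 5) -> merged; set of 0 now {0, 3, 4, 5, 6, 7}
Step 14: find(7) -> no change; set of 7 is {0, 3, 4, 5, 6, 7}
Step 15: find(4) -> no change; set of 4 is {0, 3, 4, 5, 6, 7}
Step 16: union(2, 5) -> merged; set of 2 now {0, 2, 3, 4, 5, 6, 7, 8}
Step 17: find(6) -> no change; set of 6 is {0, 2, 3, 4, 5, 6, 7, 8}
Step 18: union(4, 6) -> already same set; set of 4 now {0, 2, 3, 4, 5, 6, 7, 8}
Step 19: find(7) -> no change; set of 7 is {0, 2, 3, 4, 5, 6, 7, 8}
Step 20: union(5, 3) -> already same set; set of 5 now {0, 2, 3, 4, 5, 6, 7, 8}
Step 21: union(0, 2) -> already same set; set of 0 now {0, 2, 3, 4, 5, 6, 7, 8}
Step 22: find(7) -> no change; set of 7 is {0, 2, 3, 4, 5, 6, 7, 8}
Component of 5: {0, 2, 3, 4, 5, 6, 7, 8}

Answer: 0, 2, 3, 4, 5, 6, 7, 8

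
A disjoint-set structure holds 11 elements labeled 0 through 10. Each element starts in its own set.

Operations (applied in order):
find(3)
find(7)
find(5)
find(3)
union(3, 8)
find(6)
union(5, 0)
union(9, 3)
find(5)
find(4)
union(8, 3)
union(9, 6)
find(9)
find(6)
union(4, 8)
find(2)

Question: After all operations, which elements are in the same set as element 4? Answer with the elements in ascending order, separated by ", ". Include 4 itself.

Step 1: find(3) -> no change; set of 3 is {3}
Step 2: find(7) -> no change; set of 7 is {7}
Step 3: find(5) -> no change; set of 5 is {5}
Step 4: find(3) -> no change; set of 3 is {3}
Step 5: union(3, 8) -> merged; set of 3 now {3, 8}
Step 6: find(6) -> no change; set of 6 is {6}
Step 7: union(5, 0) -> merged; set of 5 now {0, 5}
Step 8: union(9, 3) -> merged; set of 9 now {3, 8, 9}
Step 9: find(5) -> no change; set of 5 is {0, 5}
Step 10: find(4) -> no change; set of 4 is {4}
Step 11: union(8, 3) -> already same set; set of 8 now {3, 8, 9}
Step 12: union(9, 6) -> merged; set of 9 now {3, 6, 8, 9}
Step 13: find(9) -> no change; set of 9 is {3, 6, 8, 9}
Step 14: find(6) -> no change; set of 6 is {3, 6, 8, 9}
Step 15: union(4, 8) -> merged; set of 4 now {3, 4, 6, 8, 9}
Step 16: find(2) -> no change; set of 2 is {2}
Component of 4: {3, 4, 6, 8, 9}

Answer: 3, 4, 6, 8, 9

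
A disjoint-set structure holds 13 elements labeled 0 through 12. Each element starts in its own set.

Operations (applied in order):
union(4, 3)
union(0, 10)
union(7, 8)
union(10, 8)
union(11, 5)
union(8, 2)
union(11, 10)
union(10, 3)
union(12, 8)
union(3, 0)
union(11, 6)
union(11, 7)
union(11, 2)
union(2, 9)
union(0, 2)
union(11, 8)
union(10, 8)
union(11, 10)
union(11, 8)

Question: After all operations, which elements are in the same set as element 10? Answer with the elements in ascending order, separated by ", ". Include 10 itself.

Answer: 0, 2, 3, 4, 5, 6, 7, 8, 9, 10, 11, 12

Derivation:
Step 1: union(4, 3) -> merged; set of 4 now {3, 4}
Step 2: union(0, 10) -> merged; set of 0 now {0, 10}
Step 3: union(7, 8) -> merged; set of 7 now {7, 8}
Step 4: union(10, 8) -> merged; set of 10 now {0, 7, 8, 10}
Step 5: union(11, 5) -> merged; set of 11 now {5, 11}
Step 6: union(8, 2) -> merged; set of 8 now {0, 2, 7, 8, 10}
Step 7: union(11, 10) -> merged; set of 11 now {0, 2, 5, 7, 8, 10, 11}
Step 8: union(10, 3) -> merged; set of 10 now {0, 2, 3, 4, 5, 7, 8, 10, 11}
Step 9: union(12, 8) -> merged; set of 12 now {0, 2, 3, 4, 5, 7, 8, 10, 11, 12}
Step 10: union(3, 0) -> already same set; set of 3 now {0, 2, 3, 4, 5, 7, 8, 10, 11, 12}
Step 11: union(11, 6) -> merged; set of 11 now {0, 2, 3, 4, 5, 6, 7, 8, 10, 11, 12}
Step 12: union(11, 7) -> already same set; set of 11 now {0, 2, 3, 4, 5, 6, 7, 8, 10, 11, 12}
Step 13: union(11, 2) -> already same set; set of 11 now {0, 2, 3, 4, 5, 6, 7, 8, 10, 11, 12}
Step 14: union(2, 9) -> merged; set of 2 now {0, 2, 3, 4, 5, 6, 7, 8, 9, 10, 11, 12}
Step 15: union(0, 2) -> already same set; set of 0 now {0, 2, 3, 4, 5, 6, 7, 8, 9, 10, 11, 12}
Step 16: union(11, 8) -> already same set; set of 11 now {0, 2, 3, 4, 5, 6, 7, 8, 9, 10, 11, 12}
Step 17: union(10, 8) -> already same set; set of 10 now {0, 2, 3, 4, 5, 6, 7, 8, 9, 10, 11, 12}
Step 18: union(11, 10) -> already same set; set of 11 now {0, 2, 3, 4, 5, 6, 7, 8, 9, 10, 11, 12}
Step 19: union(11, 8) -> already same set; set of 11 now {0, 2, 3, 4, 5, 6, 7, 8, 9, 10, 11, 12}
Component of 10: {0, 2, 3, 4, 5, 6, 7, 8, 9, 10, 11, 12}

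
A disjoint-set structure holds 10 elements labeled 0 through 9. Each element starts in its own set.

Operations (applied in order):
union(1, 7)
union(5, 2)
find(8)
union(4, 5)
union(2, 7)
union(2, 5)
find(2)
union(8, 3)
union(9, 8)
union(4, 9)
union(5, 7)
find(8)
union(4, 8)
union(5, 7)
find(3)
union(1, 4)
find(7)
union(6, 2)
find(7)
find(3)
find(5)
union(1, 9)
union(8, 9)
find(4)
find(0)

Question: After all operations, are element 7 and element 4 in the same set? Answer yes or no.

Answer: yes

Derivation:
Step 1: union(1, 7) -> merged; set of 1 now {1, 7}
Step 2: union(5, 2) -> merged; set of 5 now {2, 5}
Step 3: find(8) -> no change; set of 8 is {8}
Step 4: union(4, 5) -> merged; set of 4 now {2, 4, 5}
Step 5: union(2, 7) -> merged; set of 2 now {1, 2, 4, 5, 7}
Step 6: union(2, 5) -> already same set; set of 2 now {1, 2, 4, 5, 7}
Step 7: find(2) -> no change; set of 2 is {1, 2, 4, 5, 7}
Step 8: union(8, 3) -> merged; set of 8 now {3, 8}
Step 9: union(9, 8) -> merged; set of 9 now {3, 8, 9}
Step 10: union(4, 9) -> merged; set of 4 now {1, 2, 3, 4, 5, 7, 8, 9}
Step 11: union(5, 7) -> already same set; set of 5 now {1, 2, 3, 4, 5, 7, 8, 9}
Step 12: find(8) -> no change; set of 8 is {1, 2, 3, 4, 5, 7, 8, 9}
Step 13: union(4, 8) -> already same set; set of 4 now {1, 2, 3, 4, 5, 7, 8, 9}
Step 14: union(5, 7) -> already same set; set of 5 now {1, 2, 3, 4, 5, 7, 8, 9}
Step 15: find(3) -> no change; set of 3 is {1, 2, 3, 4, 5, 7, 8, 9}
Step 16: union(1, 4) -> already same set; set of 1 now {1, 2, 3, 4, 5, 7, 8, 9}
Step 17: find(7) -> no change; set of 7 is {1, 2, 3, 4, 5, 7, 8, 9}
Step 18: union(6, 2) -> merged; set of 6 now {1, 2, 3, 4, 5, 6, 7, 8, 9}
Step 19: find(7) -> no change; set of 7 is {1, 2, 3, 4, 5, 6, 7, 8, 9}
Step 20: find(3) -> no change; set of 3 is {1, 2, 3, 4, 5, 6, 7, 8, 9}
Step 21: find(5) -> no change; set of 5 is {1, 2, 3, 4, 5, 6, 7, 8, 9}
Step 22: union(1, 9) -> already same set; set of 1 now {1, 2, 3, 4, 5, 6, 7, 8, 9}
Step 23: union(8, 9) -> already same set; set of 8 now {1, 2, 3, 4, 5, 6, 7, 8, 9}
Step 24: find(4) -> no change; set of 4 is {1, 2, 3, 4, 5, 6, 7, 8, 9}
Step 25: find(0) -> no change; set of 0 is {0}
Set of 7: {1, 2, 3, 4, 5, 6, 7, 8, 9}; 4 is a member.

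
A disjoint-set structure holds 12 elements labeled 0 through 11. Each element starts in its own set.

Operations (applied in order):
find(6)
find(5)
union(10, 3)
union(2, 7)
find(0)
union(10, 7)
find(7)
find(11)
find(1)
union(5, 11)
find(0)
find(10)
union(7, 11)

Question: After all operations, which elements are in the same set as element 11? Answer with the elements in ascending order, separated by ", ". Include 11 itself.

Answer: 2, 3, 5, 7, 10, 11

Derivation:
Step 1: find(6) -> no change; set of 6 is {6}
Step 2: find(5) -> no change; set of 5 is {5}
Step 3: union(10, 3) -> merged; set of 10 now {3, 10}
Step 4: union(2, 7) -> merged; set of 2 now {2, 7}
Step 5: find(0) -> no change; set of 0 is {0}
Step 6: union(10, 7) -> merged; set of 10 now {2, 3, 7, 10}
Step 7: find(7) -> no change; set of 7 is {2, 3, 7, 10}
Step 8: find(11) -> no change; set of 11 is {11}
Step 9: find(1) -> no change; set of 1 is {1}
Step 10: union(5, 11) -> merged; set of 5 now {5, 11}
Step 11: find(0) -> no change; set of 0 is {0}
Step 12: find(10) -> no change; set of 10 is {2, 3, 7, 10}
Step 13: union(7, 11) -> merged; set of 7 now {2, 3, 5, 7, 10, 11}
Component of 11: {2, 3, 5, 7, 10, 11}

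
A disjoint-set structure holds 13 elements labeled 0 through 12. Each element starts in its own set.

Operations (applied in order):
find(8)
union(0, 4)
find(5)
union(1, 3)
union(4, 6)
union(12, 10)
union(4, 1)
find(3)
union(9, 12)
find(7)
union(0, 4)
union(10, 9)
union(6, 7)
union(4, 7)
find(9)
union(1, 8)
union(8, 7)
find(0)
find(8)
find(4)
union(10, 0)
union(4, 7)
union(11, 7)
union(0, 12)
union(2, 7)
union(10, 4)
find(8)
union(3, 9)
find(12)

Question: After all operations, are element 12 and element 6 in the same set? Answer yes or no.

Step 1: find(8) -> no change; set of 8 is {8}
Step 2: union(0, 4) -> merged; set of 0 now {0, 4}
Step 3: find(5) -> no change; set of 5 is {5}
Step 4: union(1, 3) -> merged; set of 1 now {1, 3}
Step 5: union(4, 6) -> merged; set of 4 now {0, 4, 6}
Step 6: union(12, 10) -> merged; set of 12 now {10, 12}
Step 7: union(4, 1) -> merged; set of 4 now {0, 1, 3, 4, 6}
Step 8: find(3) -> no change; set of 3 is {0, 1, 3, 4, 6}
Step 9: union(9, 12) -> merged; set of 9 now {9, 10, 12}
Step 10: find(7) -> no change; set of 7 is {7}
Step 11: union(0, 4) -> already same set; set of 0 now {0, 1, 3, 4, 6}
Step 12: union(10, 9) -> already same set; set of 10 now {9, 10, 12}
Step 13: union(6, 7) -> merged; set of 6 now {0, 1, 3, 4, 6, 7}
Step 14: union(4, 7) -> already same set; set of 4 now {0, 1, 3, 4, 6, 7}
Step 15: find(9) -> no change; set of 9 is {9, 10, 12}
Step 16: union(1, 8) -> merged; set of 1 now {0, 1, 3, 4, 6, 7, 8}
Step 17: union(8, 7) -> already same set; set of 8 now {0, 1, 3, 4, 6, 7, 8}
Step 18: find(0) -> no change; set of 0 is {0, 1, 3, 4, 6, 7, 8}
Step 19: find(8) -> no change; set of 8 is {0, 1, 3, 4, 6, 7, 8}
Step 20: find(4) -> no change; set of 4 is {0, 1, 3, 4, 6, 7, 8}
Step 21: union(10, 0) -> merged; set of 10 now {0, 1, 3, 4, 6, 7, 8, 9, 10, 12}
Step 22: union(4, 7) -> already same set; set of 4 now {0, 1, 3, 4, 6, 7, 8, 9, 10, 12}
Step 23: union(11, 7) -> merged; set of 11 now {0, 1, 3, 4, 6, 7, 8, 9, 10, 11, 12}
Step 24: union(0, 12) -> already same set; set of 0 now {0, 1, 3, 4, 6, 7, 8, 9, 10, 11, 12}
Step 25: union(2, 7) -> merged; set of 2 now {0, 1, 2, 3, 4, 6, 7, 8, 9, 10, 11, 12}
Step 26: union(10, 4) -> already same set; set of 10 now {0, 1, 2, 3, 4, 6, 7, 8, 9, 10, 11, 12}
Step 27: find(8) -> no change; set of 8 is {0, 1, 2, 3, 4, 6, 7, 8, 9, 10, 11, 12}
Step 28: union(3, 9) -> already same set; set of 3 now {0, 1, 2, 3, 4, 6, 7, 8, 9, 10, 11, 12}
Step 29: find(12) -> no change; set of 12 is {0, 1, 2, 3, 4, 6, 7, 8, 9, 10, 11, 12}
Set of 12: {0, 1, 2, 3, 4, 6, 7, 8, 9, 10, 11, 12}; 6 is a member.

Answer: yes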